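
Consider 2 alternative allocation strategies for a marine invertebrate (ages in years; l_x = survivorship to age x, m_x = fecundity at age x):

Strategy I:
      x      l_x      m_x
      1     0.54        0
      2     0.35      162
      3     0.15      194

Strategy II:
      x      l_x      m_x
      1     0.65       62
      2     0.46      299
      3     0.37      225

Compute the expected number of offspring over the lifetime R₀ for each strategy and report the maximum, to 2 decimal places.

261.09

Strategy I: R₀ = 0.54×0 + 0.35×162 + 0.15×194 = 85.8000
Strategy II: R₀ = 0.65×62 + 0.46×299 + 0.37×225 = 261.0900
Highest R₀: strategy II with 261.0900.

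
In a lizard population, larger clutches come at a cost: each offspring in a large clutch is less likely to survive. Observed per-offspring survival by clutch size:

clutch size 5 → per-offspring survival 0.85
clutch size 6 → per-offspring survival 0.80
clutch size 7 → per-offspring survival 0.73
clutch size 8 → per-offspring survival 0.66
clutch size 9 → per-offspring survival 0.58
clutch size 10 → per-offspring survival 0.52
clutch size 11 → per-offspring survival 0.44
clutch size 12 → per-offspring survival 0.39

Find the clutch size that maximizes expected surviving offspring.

Expected surviving offspring = c × s(c):
  c=5: 5 × 0.85 = 4.250
  c=6: 6 × 0.80 = 4.800
  c=7: 7 × 0.73 = 5.110
  c=8: 8 × 0.66 = 5.280
  c=9: 9 × 0.58 = 5.220
  c=10: 10 × 0.52 = 5.200
  c=11: 11 × 0.44 = 4.840
  c=12: 12 × 0.39 = 4.680
Maximum at c = 8 (5.280 surviving offspring).

8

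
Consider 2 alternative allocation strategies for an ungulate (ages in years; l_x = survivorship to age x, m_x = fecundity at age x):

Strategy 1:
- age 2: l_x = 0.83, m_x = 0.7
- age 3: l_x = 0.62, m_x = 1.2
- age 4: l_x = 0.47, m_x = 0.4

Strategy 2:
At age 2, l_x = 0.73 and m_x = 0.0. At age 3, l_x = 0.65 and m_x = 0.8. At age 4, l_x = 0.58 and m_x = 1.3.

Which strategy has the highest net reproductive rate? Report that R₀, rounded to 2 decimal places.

1.51

Strategy 1: R₀ = 0.83×0.7 + 0.62×1.2 + 0.47×0.4 = 1.5130
Strategy 2: R₀ = 0.73×0.0 + 0.65×0.8 + 0.58×1.3 = 1.2740
Highest R₀: strategy 1 with 1.5130.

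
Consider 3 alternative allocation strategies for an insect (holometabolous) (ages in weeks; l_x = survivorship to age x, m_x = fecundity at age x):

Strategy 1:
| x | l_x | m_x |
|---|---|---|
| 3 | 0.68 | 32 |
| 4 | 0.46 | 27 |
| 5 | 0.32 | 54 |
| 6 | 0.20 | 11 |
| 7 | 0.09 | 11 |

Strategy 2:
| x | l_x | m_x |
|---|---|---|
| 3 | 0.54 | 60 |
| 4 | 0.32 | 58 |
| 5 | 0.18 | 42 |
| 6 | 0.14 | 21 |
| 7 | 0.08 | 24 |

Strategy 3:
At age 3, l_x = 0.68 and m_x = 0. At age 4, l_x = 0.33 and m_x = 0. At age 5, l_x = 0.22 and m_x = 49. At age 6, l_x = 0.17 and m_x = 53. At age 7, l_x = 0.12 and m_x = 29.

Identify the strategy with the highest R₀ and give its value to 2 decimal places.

63.38

Strategy 1: R₀ = 0.68×32 + 0.46×27 + 0.32×54 + 0.20×11 + 0.09×11 = 54.6500
Strategy 2: R₀ = 0.54×60 + 0.32×58 + 0.18×42 + 0.14×21 + 0.08×24 = 63.3800
Strategy 3: R₀ = 0.68×0 + 0.33×0 + 0.22×49 + 0.17×53 + 0.12×29 = 23.2700
Highest R₀: strategy 2 with 63.3800.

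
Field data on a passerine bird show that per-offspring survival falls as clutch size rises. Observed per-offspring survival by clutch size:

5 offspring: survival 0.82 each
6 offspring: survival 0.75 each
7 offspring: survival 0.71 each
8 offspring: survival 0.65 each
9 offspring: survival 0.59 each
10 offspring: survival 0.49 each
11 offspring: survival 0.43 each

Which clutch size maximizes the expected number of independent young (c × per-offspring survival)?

9

Expected independent young = c × s(c):
  c=5: 5 × 0.82 = 4.100
  c=6: 6 × 0.75 = 4.500
  c=7: 7 × 0.71 = 4.970
  c=8: 8 × 0.65 = 5.200
  c=9: 9 × 0.59 = 5.310
  c=10: 10 × 0.49 = 4.900
  c=11: 11 × 0.43 = 4.730
Maximum at c = 9 (5.310 independent young).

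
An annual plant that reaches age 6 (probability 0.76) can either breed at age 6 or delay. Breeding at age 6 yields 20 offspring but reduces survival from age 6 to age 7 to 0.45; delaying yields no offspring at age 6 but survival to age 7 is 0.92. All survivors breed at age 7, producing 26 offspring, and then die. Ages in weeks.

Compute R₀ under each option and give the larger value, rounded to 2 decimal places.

breed at age 6: R₀ = 0.76 × (20 + 0.45 × 26) = 0.76 × 31.7000 = 24.0920
delay to age 7: R₀ = 0.76 × (0.92 × 26) = 0.76 × 23.9200 = 18.1792
Higher: breed at age 6 (24.0920).

24.09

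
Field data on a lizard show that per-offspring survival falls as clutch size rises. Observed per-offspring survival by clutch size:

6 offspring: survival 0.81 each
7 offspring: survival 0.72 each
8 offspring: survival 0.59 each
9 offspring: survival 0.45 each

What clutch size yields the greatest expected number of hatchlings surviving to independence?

Expected hatchlings surviving to independence = c × s(c):
  c=6: 6 × 0.81 = 4.860
  c=7: 7 × 0.72 = 5.040
  c=8: 8 × 0.59 = 4.720
  c=9: 9 × 0.45 = 4.050
Maximum at c = 7 (5.040 hatchlings surviving to independence).

7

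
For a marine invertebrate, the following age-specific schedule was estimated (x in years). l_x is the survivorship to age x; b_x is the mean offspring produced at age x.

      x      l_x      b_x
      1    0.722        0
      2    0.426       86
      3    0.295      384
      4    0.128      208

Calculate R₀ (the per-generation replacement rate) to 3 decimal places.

R₀ = Σ l_x b_x:
  age 1: 0.722 × 0 = 0.0000
  age 2: 0.426 × 86 = 36.6360
  age 3: 0.295 × 384 = 113.2800
  age 4: 0.128 × 208 = 26.6240
R₀ = 0.0000 + 36.6360 + 113.2800 + 26.6240 = 176.5400

176.540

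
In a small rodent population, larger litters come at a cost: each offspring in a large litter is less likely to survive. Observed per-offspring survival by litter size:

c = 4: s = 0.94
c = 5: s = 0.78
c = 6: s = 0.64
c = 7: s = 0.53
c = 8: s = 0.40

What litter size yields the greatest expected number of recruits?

5

Expected recruits = c × s(c):
  c=4: 4 × 0.94 = 3.760
  c=5: 5 × 0.78 = 3.900
  c=6: 6 × 0.64 = 3.840
  c=7: 7 × 0.53 = 3.710
  c=8: 8 × 0.40 = 3.200
Maximum at c = 5 (3.900 recruits).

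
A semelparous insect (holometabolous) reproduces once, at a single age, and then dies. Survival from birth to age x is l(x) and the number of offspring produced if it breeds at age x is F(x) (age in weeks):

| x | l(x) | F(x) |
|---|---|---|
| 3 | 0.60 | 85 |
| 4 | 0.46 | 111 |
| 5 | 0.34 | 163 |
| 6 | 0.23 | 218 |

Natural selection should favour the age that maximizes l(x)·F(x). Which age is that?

5

Expected offspring if breeding at age x = l(x) × F(x):
  age 3: 0.60 × 85 = 51.000
  age 4: 0.46 × 111 = 51.060
  age 5: 0.34 × 163 = 55.420
  age 6: 0.23 × 218 = 50.140
Maximum at age 5 (55.420).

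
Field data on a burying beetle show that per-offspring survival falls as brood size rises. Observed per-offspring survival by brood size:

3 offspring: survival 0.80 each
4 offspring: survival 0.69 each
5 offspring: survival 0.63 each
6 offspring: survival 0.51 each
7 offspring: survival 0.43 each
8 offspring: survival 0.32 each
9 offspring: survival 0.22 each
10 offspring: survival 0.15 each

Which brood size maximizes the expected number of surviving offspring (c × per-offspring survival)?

Expected surviving offspring = c × s(c):
  c=3: 3 × 0.80 = 2.400
  c=4: 4 × 0.69 = 2.760
  c=5: 5 × 0.63 = 3.150
  c=6: 6 × 0.51 = 3.060
  c=7: 7 × 0.43 = 3.010
  c=8: 8 × 0.32 = 2.560
  c=9: 9 × 0.22 = 1.980
  c=10: 10 × 0.15 = 1.500
Maximum at c = 5 (3.150 surviving offspring).

5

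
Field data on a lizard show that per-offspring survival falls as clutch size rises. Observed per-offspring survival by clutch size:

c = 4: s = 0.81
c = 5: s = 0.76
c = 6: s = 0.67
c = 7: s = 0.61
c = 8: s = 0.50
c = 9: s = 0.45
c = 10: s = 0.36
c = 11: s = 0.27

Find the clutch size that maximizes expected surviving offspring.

Expected surviving offspring = c × s(c):
  c=4: 4 × 0.81 = 3.240
  c=5: 5 × 0.76 = 3.800
  c=6: 6 × 0.67 = 4.020
  c=7: 7 × 0.61 = 4.270
  c=8: 8 × 0.50 = 4.000
  c=9: 9 × 0.45 = 4.050
  c=10: 10 × 0.36 = 3.600
  c=11: 11 × 0.27 = 2.970
Maximum at c = 7 (4.270 surviving offspring).

7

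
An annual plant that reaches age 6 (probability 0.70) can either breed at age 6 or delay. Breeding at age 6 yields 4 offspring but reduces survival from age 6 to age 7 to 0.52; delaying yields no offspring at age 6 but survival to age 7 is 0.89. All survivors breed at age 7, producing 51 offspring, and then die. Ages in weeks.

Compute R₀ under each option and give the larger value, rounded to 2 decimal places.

breed at age 6: R₀ = 0.70 × (4 + 0.52 × 51) = 0.70 × 30.5200 = 21.3640
delay to age 7: R₀ = 0.70 × (0.89 × 51) = 0.70 × 45.3900 = 31.7730
Higher: delay to age 7 (31.7730).

31.77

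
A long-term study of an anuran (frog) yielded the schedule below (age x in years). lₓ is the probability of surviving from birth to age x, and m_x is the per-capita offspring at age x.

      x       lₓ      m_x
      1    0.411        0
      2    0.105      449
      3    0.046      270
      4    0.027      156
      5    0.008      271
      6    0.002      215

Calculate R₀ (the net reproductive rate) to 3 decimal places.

66.375

R₀ = Σ lₓ m_x:
  age 1: 0.411 × 0 = 0.0000
  age 2: 0.105 × 449 = 47.1450
  age 3: 0.046 × 270 = 12.4200
  age 4: 0.027 × 156 = 4.2120
  age 5: 0.008 × 271 = 2.1680
  age 6: 0.002 × 215 = 0.4300
R₀ = 0.0000 + 47.1450 + 12.4200 + 4.2120 + 2.1680 + 0.4300 = 66.3750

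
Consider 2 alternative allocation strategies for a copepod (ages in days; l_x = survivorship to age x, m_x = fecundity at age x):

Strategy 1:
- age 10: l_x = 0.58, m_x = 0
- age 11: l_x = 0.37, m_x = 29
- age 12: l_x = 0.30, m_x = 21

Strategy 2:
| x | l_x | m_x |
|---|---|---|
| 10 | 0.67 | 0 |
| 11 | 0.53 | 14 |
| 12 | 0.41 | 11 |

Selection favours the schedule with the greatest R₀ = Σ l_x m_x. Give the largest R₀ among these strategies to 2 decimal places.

Strategy 1: R₀ = 0.58×0 + 0.37×29 + 0.30×21 = 17.0300
Strategy 2: R₀ = 0.67×0 + 0.53×14 + 0.41×11 = 11.9300
Highest R₀: strategy 1 with 17.0300.

17.03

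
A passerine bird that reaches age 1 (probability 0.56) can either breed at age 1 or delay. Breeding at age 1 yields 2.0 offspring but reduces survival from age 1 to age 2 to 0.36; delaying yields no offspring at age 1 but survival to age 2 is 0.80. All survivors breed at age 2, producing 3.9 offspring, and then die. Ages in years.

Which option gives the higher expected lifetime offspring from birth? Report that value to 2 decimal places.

breed at age 1: R₀ = 0.56 × (2.0 + 0.36 × 3.9) = 0.56 × 3.4040 = 1.9062
delay to age 2: R₀ = 0.56 × (0.80 × 3.9) = 0.56 × 3.1200 = 1.7472
Higher: breed at age 1 (1.9062).

1.91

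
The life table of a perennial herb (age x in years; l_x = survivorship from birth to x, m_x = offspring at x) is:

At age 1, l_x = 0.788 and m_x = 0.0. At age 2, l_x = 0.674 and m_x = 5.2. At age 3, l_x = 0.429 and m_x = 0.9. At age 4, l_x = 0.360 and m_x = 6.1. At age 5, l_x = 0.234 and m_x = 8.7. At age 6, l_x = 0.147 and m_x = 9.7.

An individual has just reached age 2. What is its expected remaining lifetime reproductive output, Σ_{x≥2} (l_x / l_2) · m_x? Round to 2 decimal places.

l_2 = 0.674. Conditional survival from age 2 to x is l_x / l_2.
  x=2: (0.674/0.674) × 5.2 = 5.2000
  x=3: (0.429/0.674) × 0.9 = 0.5728
  x=4: (0.360/0.674) × 6.1 = 3.2582
  x=5: (0.234/0.674) × 8.7 = 3.0205
  x=6: (0.147/0.674) × 9.7 = 2.1156
Sum = 5.2000 + 0.5728 + 3.2582 + 3.0205 + 2.1156 = 14.1671

14.17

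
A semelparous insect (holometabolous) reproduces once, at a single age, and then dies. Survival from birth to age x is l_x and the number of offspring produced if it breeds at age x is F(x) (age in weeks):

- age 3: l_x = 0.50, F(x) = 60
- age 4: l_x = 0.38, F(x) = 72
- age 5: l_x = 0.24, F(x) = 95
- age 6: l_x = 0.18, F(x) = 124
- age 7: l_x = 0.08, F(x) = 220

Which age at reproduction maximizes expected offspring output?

3

Expected offspring if breeding at age x = l_x × F(x):
  age 3: 0.50 × 60 = 30.000
  age 4: 0.38 × 72 = 27.360
  age 5: 0.24 × 95 = 22.800
  age 6: 0.18 × 124 = 22.320
  age 7: 0.08 × 220 = 17.600
Maximum at age 3 (30.000).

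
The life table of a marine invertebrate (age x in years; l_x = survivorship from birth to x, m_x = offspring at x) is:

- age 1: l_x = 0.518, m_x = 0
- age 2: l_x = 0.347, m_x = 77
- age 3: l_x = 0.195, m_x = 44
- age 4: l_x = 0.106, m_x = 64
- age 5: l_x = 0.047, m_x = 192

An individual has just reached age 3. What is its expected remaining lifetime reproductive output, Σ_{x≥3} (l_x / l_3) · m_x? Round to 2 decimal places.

l_3 = 0.195. Conditional survival from age 3 to x is l_x / l_3.
  x=3: (0.195/0.195) × 44 = 44.0000
  x=4: (0.106/0.195) × 64 = 34.7897
  x=5: (0.047/0.195) × 192 = 46.2769
Sum = 44.0000 + 34.7897 + 46.2769 = 125.0667

125.07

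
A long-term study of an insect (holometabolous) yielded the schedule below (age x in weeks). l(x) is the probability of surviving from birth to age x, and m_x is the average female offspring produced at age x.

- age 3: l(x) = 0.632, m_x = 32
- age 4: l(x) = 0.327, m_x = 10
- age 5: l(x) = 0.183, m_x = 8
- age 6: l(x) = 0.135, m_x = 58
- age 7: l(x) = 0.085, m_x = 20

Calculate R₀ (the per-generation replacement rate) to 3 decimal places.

34.488

R₀ = Σ l(x) m_x:
  age 3: 0.632 × 32 = 20.2240
  age 4: 0.327 × 10 = 3.2700
  age 5: 0.183 × 8 = 1.4640
  age 6: 0.135 × 58 = 7.8300
  age 7: 0.085 × 20 = 1.7000
R₀ = 20.2240 + 3.2700 + 1.4640 + 7.8300 + 1.7000 = 34.4880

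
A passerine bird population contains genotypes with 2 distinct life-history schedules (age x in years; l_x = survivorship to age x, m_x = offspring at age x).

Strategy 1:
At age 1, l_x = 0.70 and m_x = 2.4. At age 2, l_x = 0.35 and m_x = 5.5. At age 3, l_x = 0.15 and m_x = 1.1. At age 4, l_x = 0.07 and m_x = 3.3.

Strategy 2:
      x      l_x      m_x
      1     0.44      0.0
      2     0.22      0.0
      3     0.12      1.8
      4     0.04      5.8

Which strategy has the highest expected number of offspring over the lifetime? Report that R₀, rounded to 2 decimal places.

Strategy 1: R₀ = 0.70×2.4 + 0.35×5.5 + 0.15×1.1 + 0.07×3.3 = 4.0010
Strategy 2: R₀ = 0.44×0.0 + 0.22×0.0 + 0.12×1.8 + 0.04×5.8 = 0.4480
Highest R₀: strategy 1 with 4.0010.

4.00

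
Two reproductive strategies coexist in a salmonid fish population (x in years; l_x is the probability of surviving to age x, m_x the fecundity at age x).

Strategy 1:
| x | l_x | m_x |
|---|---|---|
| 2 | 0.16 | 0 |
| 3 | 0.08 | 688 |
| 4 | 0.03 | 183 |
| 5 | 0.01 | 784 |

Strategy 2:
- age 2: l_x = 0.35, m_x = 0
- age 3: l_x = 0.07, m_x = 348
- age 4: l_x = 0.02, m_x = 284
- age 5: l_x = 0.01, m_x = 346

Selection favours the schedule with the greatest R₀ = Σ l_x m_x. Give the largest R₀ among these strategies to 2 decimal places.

Strategy 1: R₀ = 0.16×0 + 0.08×688 + 0.03×183 + 0.01×784 = 68.3700
Strategy 2: R₀ = 0.35×0 + 0.07×348 + 0.02×284 + 0.01×346 = 33.5000
Highest R₀: strategy 1 with 68.3700.

68.37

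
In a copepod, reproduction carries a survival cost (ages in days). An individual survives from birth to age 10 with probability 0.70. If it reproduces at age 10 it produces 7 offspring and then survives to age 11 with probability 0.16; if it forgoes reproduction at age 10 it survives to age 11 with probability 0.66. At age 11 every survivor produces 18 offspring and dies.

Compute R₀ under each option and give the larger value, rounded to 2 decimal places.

breed at age 10: R₀ = 0.70 × (7 + 0.16 × 18) = 0.70 × 9.8800 = 6.9160
delay to age 11: R₀ = 0.70 × (0.66 × 18) = 0.70 × 11.8800 = 8.3160
Higher: delay to age 11 (8.3160).

8.32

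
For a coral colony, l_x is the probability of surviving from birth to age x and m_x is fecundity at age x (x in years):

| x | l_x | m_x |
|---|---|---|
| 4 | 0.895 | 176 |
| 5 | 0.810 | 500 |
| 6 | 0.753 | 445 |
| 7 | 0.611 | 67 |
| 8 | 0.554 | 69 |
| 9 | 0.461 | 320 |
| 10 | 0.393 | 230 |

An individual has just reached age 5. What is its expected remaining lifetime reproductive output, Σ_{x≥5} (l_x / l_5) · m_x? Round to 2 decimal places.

1305.13

l_5 = 0.810. Conditional survival from age 5 to x is l_x / l_5.
  x=5: (0.810/0.810) × 500 = 500.0000
  x=6: (0.753/0.810) × 445 = 413.6852
  x=7: (0.611/0.810) × 67 = 50.5395
  x=8: (0.554/0.810) × 69 = 47.1926
  x=9: (0.461/0.810) × 320 = 182.1235
  x=10: (0.393/0.810) × 230 = 111.5926
Sum = 500.0000 + 413.6852 + 50.5395 + 47.1926 + 182.1235 + 111.5926 = 1305.1333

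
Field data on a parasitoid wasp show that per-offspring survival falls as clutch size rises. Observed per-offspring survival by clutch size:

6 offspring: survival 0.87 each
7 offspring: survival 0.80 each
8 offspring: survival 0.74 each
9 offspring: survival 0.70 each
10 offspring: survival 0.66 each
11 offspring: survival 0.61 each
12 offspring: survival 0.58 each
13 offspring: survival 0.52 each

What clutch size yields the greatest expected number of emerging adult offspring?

12

Expected emerging adult offspring = c × s(c):
  c=6: 6 × 0.87 = 5.220
  c=7: 7 × 0.80 = 5.600
  c=8: 8 × 0.74 = 5.920
  c=9: 9 × 0.70 = 6.300
  c=10: 10 × 0.66 = 6.600
  c=11: 11 × 0.61 = 6.710
  c=12: 12 × 0.58 = 6.960
  c=13: 13 × 0.52 = 6.760
Maximum at c = 12 (6.960 emerging adult offspring).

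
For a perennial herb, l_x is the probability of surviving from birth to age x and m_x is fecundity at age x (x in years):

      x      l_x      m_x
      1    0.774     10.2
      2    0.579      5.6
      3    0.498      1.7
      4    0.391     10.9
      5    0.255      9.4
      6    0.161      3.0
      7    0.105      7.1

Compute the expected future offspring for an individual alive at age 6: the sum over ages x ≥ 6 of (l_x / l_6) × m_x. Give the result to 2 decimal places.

7.63

l_6 = 0.161. Conditional survival from age 6 to x is l_x / l_6.
  x=6: (0.161/0.161) × 3.0 = 3.0000
  x=7: (0.105/0.161) × 7.1 = 4.6304
Sum = 3.0000 + 4.6304 = 7.6304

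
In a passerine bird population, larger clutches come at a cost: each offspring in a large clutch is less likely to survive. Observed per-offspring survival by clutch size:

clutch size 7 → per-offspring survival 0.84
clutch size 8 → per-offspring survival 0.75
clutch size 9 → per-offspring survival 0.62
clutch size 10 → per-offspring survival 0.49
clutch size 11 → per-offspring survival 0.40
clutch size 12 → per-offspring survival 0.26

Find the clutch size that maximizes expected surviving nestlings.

8

Expected surviving nestlings = c × s(c):
  c=7: 7 × 0.84 = 5.880
  c=8: 8 × 0.75 = 6.000
  c=9: 9 × 0.62 = 5.580
  c=10: 10 × 0.49 = 4.900
  c=11: 11 × 0.40 = 4.400
  c=12: 12 × 0.26 = 3.120
Maximum at c = 8 (6.000 surviving nestlings).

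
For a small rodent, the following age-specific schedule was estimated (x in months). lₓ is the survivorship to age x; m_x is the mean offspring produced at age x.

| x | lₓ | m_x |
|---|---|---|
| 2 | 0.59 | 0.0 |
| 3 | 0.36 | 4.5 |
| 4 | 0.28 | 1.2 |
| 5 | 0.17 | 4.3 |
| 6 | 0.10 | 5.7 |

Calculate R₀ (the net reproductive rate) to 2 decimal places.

R₀ = Σ lₓ m_x:
  age 2: 0.59 × 0.0 = 0.0000
  age 3: 0.36 × 4.5 = 1.6200
  age 4: 0.28 × 1.2 = 0.3360
  age 5: 0.17 × 4.3 = 0.7310
  age 6: 0.10 × 5.7 = 0.5700
R₀ = 0.0000 + 1.6200 + 0.3360 + 0.7310 + 0.5700 = 3.2570

3.26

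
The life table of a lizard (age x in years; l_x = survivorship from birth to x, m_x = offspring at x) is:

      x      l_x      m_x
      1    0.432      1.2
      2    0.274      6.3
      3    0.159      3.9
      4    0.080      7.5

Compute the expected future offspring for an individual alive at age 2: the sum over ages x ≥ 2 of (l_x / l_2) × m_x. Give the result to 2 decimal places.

10.75

l_2 = 0.274. Conditional survival from age 2 to x is l_x / l_2.
  x=2: (0.274/0.274) × 6.3 = 6.3000
  x=3: (0.159/0.274) × 3.9 = 2.2631
  x=4: (0.080/0.274) × 7.5 = 2.1898
Sum = 6.3000 + 2.2631 + 2.1898 = 10.7529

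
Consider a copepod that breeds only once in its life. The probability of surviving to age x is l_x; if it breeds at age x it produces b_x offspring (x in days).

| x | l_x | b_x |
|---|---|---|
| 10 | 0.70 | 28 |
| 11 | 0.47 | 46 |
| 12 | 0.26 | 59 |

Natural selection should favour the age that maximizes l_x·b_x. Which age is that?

11

Expected offspring if breeding at age x = l_x × b_x:
  age 10: 0.70 × 28 = 19.600
  age 11: 0.47 × 46 = 21.620
  age 12: 0.26 × 59 = 15.340
Maximum at age 11 (21.620).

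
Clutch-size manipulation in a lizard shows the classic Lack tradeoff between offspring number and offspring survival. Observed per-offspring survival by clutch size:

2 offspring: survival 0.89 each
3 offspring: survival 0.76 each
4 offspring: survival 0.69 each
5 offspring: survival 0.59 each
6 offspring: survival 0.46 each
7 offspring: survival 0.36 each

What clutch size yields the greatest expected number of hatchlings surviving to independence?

Expected hatchlings surviving to independence = c × s(c):
  c=2: 2 × 0.89 = 1.780
  c=3: 3 × 0.76 = 2.280
  c=4: 4 × 0.69 = 2.760
  c=5: 5 × 0.59 = 2.950
  c=6: 6 × 0.46 = 2.760
  c=7: 7 × 0.36 = 2.520
Maximum at c = 5 (2.950 hatchlings surviving to independence).

5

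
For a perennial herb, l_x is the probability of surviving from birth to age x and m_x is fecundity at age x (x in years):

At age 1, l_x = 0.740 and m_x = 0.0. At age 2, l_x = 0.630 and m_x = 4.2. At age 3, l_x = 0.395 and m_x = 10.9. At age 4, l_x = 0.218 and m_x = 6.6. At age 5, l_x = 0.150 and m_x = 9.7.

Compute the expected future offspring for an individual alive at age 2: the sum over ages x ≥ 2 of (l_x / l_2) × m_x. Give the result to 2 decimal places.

l_2 = 0.630. Conditional survival from age 2 to x is l_x / l_2.
  x=2: (0.630/0.630) × 4.2 = 4.2000
  x=3: (0.395/0.630) × 10.9 = 6.8341
  x=4: (0.218/0.630) × 6.6 = 2.2838
  x=5: (0.150/0.630) × 9.7 = 2.3095
Sum = 4.2000 + 6.8341 + 2.2838 + 2.3095 = 15.6275

15.63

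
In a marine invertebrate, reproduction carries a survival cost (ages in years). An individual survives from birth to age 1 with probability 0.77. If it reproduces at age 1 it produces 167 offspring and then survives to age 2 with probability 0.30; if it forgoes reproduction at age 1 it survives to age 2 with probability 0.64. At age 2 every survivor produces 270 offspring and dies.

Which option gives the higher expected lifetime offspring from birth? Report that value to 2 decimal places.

breed at age 1: R₀ = 0.77 × (167 + 0.30 × 270) = 0.77 × 248.0000 = 190.9600
delay to age 2: R₀ = 0.77 × (0.64 × 270) = 0.77 × 172.8000 = 133.0560
Higher: breed at age 1 (190.9600).

190.96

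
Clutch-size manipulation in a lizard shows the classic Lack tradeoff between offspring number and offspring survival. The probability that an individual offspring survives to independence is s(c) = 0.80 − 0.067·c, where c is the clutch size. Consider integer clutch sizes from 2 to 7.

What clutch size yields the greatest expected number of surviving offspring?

6

Expected surviving offspring = c × s(c):
  c=2: 2 × 0.666 = 1.332
  c=3: 3 × 0.599 = 1.797
  c=4: 4 × 0.532 = 2.128
  c=5: 5 × 0.465 = 2.325
  c=6: 6 × 0.398 = 2.388
  c=7: 7 × 0.331 = 2.317
Maximum at c = 6 (2.388 surviving offspring).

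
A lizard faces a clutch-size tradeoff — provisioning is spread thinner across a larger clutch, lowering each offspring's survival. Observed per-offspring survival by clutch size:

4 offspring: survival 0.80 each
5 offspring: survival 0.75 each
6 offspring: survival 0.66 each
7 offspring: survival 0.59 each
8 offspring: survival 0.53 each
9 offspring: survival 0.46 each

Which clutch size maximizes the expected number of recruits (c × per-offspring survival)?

Expected recruits = c × s(c):
  c=4: 4 × 0.80 = 3.200
  c=5: 5 × 0.75 = 3.750
  c=6: 6 × 0.66 = 3.960
  c=7: 7 × 0.59 = 4.130
  c=8: 8 × 0.53 = 4.240
  c=9: 9 × 0.46 = 4.140
Maximum at c = 8 (4.240 recruits).

8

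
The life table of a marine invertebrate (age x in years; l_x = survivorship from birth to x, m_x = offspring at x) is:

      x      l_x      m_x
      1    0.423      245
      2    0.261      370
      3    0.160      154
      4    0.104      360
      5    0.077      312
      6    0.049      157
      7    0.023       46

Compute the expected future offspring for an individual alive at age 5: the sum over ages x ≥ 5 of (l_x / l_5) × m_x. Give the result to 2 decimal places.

425.65

l_5 = 0.077. Conditional survival from age 5 to x is l_x / l_5.
  x=5: (0.077/0.077) × 312 = 312.0000
  x=6: (0.049/0.077) × 157 = 99.9091
  x=7: (0.023/0.077) × 46 = 13.7403
Sum = 312.0000 + 99.9091 + 13.7403 = 425.6494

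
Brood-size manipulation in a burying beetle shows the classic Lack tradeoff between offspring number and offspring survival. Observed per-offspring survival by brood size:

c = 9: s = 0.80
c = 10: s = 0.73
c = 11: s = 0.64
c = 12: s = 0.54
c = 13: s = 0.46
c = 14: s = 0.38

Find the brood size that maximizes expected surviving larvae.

Expected surviving larvae = c × s(c):
  c=9: 9 × 0.80 = 7.200
  c=10: 10 × 0.73 = 7.300
  c=11: 11 × 0.64 = 7.040
  c=12: 12 × 0.54 = 6.480
  c=13: 13 × 0.46 = 5.980
  c=14: 14 × 0.38 = 5.320
Maximum at c = 10 (7.300 surviving larvae).

10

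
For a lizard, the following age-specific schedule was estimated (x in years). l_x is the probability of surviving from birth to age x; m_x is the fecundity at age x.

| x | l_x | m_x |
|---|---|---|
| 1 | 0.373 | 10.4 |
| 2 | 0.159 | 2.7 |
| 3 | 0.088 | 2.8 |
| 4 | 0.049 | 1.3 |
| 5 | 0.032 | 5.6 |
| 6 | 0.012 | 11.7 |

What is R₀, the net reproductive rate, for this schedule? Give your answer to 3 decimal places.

4.938

R₀ = Σ l_x m_x:
  age 1: 0.373 × 10.4 = 3.8792
  age 2: 0.159 × 2.7 = 0.4293
  age 3: 0.088 × 2.8 = 0.2464
  age 4: 0.049 × 1.3 = 0.0637
  age 5: 0.032 × 5.6 = 0.1792
  age 6: 0.012 × 11.7 = 0.1404
R₀ = 3.8792 + 0.4293 + 0.2464 + 0.0637 + 0.1792 + 0.1404 = 4.9382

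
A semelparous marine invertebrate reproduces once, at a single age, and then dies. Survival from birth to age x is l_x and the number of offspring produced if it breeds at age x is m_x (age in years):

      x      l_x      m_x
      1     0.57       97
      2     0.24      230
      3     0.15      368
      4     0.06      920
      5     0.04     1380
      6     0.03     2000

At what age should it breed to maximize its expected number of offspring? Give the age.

Expected offspring if breeding at age x = l_x × m_x:
  age 1: 0.57 × 97 = 55.290
  age 2: 0.24 × 230 = 55.200
  age 3: 0.15 × 368 = 55.200
  age 4: 0.06 × 920 = 55.200
  age 5: 0.04 × 1380 = 55.200
  age 6: 0.03 × 2000 = 60.000
Maximum at age 6 (60.000).

6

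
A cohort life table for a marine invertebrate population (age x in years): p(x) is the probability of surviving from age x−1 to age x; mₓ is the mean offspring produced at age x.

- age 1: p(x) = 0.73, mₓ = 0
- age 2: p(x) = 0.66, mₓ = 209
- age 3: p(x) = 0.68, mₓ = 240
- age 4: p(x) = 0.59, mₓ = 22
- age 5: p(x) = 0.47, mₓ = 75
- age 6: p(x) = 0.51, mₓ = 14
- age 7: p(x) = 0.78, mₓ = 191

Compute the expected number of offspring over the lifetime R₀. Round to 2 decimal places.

Survivorship from birth: l_x = p_1·p_2·…·p_x.
  l_1 = 0.73000
  l_2 = 0.48180
  l_3 = 0.32762
  l_4 = 0.19330
  l_5 = 0.09085
  l_6 = 0.04633
  l_7 = 0.03614
R₀ = Σ l_x mₓ:
  age 1: 0.73000 × 0 = 0.0000
  age 2: 0.48180 × 209 = 100.6962
  age 3: 0.32762 × 240 = 78.6288
  age 4: 0.19330 × 22 = 4.2526
  age 5: 0.09085 × 75 = 6.8137
  age 6: 0.04633 × 14 = 0.6486
  age 7: 0.03614 × 191 = 6.9027
R₀ = 0.0000 + 100.6962 + 78.6288 + 4.2526 + 6.8137 + 0.6486 + 6.9027 = 197.9427

197.94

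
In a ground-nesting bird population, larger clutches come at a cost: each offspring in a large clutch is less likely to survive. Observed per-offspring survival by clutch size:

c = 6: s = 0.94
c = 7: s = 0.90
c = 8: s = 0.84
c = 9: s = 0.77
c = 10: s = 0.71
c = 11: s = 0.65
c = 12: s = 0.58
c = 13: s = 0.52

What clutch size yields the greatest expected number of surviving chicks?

11

Expected surviving chicks = c × s(c):
  c=6: 6 × 0.94 = 5.640
  c=7: 7 × 0.90 = 6.300
  c=8: 8 × 0.84 = 6.720
  c=9: 9 × 0.77 = 6.930
  c=10: 10 × 0.71 = 7.100
  c=11: 11 × 0.65 = 7.150
  c=12: 12 × 0.58 = 6.960
  c=13: 13 × 0.52 = 6.760
Maximum at c = 11 (7.150 surviving chicks).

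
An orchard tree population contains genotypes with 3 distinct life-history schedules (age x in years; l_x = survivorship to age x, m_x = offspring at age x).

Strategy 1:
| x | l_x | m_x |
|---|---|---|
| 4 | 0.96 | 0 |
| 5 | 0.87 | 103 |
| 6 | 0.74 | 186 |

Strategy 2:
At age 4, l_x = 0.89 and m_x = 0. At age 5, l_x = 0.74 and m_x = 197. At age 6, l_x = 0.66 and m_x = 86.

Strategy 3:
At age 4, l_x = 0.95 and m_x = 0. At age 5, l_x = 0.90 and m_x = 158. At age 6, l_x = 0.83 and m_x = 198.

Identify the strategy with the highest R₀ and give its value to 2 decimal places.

Strategy 1: R₀ = 0.96×0 + 0.87×103 + 0.74×186 = 227.2500
Strategy 2: R₀ = 0.89×0 + 0.74×197 + 0.66×86 = 202.5400
Strategy 3: R₀ = 0.95×0 + 0.90×158 + 0.83×198 = 306.5400
Highest R₀: strategy 3 with 306.5400.

306.54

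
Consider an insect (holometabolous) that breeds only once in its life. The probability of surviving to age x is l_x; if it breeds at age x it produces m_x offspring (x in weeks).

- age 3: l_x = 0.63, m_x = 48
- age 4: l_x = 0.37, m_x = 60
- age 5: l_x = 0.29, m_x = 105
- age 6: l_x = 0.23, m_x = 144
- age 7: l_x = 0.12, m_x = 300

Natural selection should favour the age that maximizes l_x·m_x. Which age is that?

7

Expected offspring if breeding at age x = l_x × m_x:
  age 3: 0.63 × 48 = 30.240
  age 4: 0.37 × 60 = 22.200
  age 5: 0.29 × 105 = 30.450
  age 6: 0.23 × 144 = 33.120
  age 7: 0.12 × 300 = 36.000
Maximum at age 7 (36.000).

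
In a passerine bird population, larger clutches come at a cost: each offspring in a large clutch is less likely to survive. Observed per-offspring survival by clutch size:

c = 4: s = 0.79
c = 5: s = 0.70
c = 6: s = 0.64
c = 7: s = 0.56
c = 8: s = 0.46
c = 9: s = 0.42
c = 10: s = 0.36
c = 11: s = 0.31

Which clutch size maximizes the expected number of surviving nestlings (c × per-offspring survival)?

Expected surviving nestlings = c × s(c):
  c=4: 4 × 0.79 = 3.160
  c=5: 5 × 0.70 = 3.500
  c=6: 6 × 0.64 = 3.840
  c=7: 7 × 0.56 = 3.920
  c=8: 8 × 0.46 = 3.680
  c=9: 9 × 0.42 = 3.780
  c=10: 10 × 0.36 = 3.600
  c=11: 11 × 0.31 = 3.410
Maximum at c = 7 (3.920 surviving nestlings).

7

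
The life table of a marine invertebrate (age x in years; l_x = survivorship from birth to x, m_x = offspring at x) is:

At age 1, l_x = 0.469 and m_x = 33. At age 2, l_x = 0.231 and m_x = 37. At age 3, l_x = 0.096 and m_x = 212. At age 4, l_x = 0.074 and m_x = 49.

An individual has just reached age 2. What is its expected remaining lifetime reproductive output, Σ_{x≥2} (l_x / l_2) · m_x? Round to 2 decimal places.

140.80

l_2 = 0.231. Conditional survival from age 2 to x is l_x / l_2.
  x=2: (0.231/0.231) × 37 = 37.0000
  x=3: (0.096/0.231) × 212 = 88.1039
  x=4: (0.074/0.231) × 49 = 15.6970
Sum = 37.0000 + 88.1039 + 15.6970 = 140.8009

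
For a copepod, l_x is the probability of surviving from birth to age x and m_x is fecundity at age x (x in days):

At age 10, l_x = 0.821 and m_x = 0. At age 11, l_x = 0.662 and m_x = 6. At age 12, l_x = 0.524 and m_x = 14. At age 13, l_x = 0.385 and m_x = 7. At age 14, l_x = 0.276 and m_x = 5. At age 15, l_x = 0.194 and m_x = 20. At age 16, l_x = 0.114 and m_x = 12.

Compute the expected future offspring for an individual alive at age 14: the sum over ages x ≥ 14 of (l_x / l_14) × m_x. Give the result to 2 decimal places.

l_14 = 0.276. Conditional survival from age 14 to x is l_x / l_14.
  x=14: (0.276/0.276) × 5 = 5.0000
  x=15: (0.194/0.276) × 20 = 14.0580
  x=16: (0.114/0.276) × 12 = 4.9565
Sum = 5.0000 + 14.0580 + 4.9565 = 24.0145

24.01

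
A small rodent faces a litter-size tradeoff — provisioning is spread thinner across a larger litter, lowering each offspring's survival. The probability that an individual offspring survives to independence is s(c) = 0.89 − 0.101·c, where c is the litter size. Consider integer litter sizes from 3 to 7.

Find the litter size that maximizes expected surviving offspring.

Expected surviving offspring = c × s(c):
  c=3: 3 × 0.587 = 1.761
  c=4: 4 × 0.486 = 1.944
  c=5: 5 × 0.385 = 1.925
  c=6: 6 × 0.284 = 1.704
  c=7: 7 × 0.183 = 1.281
Maximum at c = 4 (1.944 surviving offspring).

4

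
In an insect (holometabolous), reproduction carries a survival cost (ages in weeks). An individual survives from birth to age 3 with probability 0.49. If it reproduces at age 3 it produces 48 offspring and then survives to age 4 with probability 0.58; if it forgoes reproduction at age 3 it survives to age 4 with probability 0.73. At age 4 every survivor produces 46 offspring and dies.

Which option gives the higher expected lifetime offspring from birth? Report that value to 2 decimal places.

breed at age 3: R₀ = 0.49 × (48 + 0.58 × 46) = 0.49 × 74.6800 = 36.5932
delay to age 4: R₀ = 0.49 × (0.73 × 46) = 0.49 × 33.5800 = 16.4542
Higher: breed at age 3 (36.5932).

36.59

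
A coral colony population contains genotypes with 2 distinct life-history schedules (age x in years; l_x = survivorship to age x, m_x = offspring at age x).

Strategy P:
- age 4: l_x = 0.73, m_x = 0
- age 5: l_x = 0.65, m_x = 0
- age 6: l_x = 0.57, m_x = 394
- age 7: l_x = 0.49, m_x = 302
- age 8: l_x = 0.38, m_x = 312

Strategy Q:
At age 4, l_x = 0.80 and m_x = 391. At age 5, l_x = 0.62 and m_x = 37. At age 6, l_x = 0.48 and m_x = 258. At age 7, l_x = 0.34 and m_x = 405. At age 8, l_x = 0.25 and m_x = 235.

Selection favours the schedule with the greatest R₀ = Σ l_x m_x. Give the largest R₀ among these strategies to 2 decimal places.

656.03

Strategy P: R₀ = 0.73×0 + 0.65×0 + 0.57×394 + 0.49×302 + 0.38×312 = 491.1200
Strategy Q: R₀ = 0.80×391 + 0.62×37 + 0.48×258 + 0.34×405 + 0.25×235 = 656.0300
Highest R₀: strategy Q with 656.0300.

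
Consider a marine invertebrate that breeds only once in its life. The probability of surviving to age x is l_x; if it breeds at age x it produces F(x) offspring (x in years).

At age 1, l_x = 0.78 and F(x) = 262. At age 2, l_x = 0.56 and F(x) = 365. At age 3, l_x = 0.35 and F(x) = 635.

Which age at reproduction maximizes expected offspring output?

Expected offspring if breeding at age x = l_x × F(x):
  age 1: 0.78 × 262 = 204.360
  age 2: 0.56 × 365 = 204.400
  age 3: 0.35 × 635 = 222.250
Maximum at age 3 (222.250).

3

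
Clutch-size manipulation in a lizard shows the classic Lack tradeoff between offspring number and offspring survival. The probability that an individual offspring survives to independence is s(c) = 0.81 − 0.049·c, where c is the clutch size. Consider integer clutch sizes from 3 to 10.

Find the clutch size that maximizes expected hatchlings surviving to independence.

Expected hatchlings surviving to independence = c × s(c):
  c=3: 3 × 0.663 = 1.989
  c=4: 4 × 0.614 = 2.456
  c=5: 5 × 0.565 = 2.825
  c=6: 6 × 0.516 = 3.096
  c=7: 7 × 0.467 = 3.269
  c=8: 8 × 0.418 = 3.344
  c=9: 9 × 0.369 = 3.321
  c=10: 10 × 0.320 = 3.200
Maximum at c = 8 (3.344 hatchlings surviving to independence).

8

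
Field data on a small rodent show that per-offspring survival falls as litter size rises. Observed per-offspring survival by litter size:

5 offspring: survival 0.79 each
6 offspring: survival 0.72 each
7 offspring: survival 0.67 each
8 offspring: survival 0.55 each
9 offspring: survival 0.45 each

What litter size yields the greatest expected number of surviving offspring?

7

Expected surviving offspring = c × s(c):
  c=5: 5 × 0.79 = 3.950
  c=6: 6 × 0.72 = 4.320
  c=7: 7 × 0.67 = 4.690
  c=8: 8 × 0.55 = 4.400
  c=9: 9 × 0.45 = 4.050
Maximum at c = 7 (4.690 surviving offspring).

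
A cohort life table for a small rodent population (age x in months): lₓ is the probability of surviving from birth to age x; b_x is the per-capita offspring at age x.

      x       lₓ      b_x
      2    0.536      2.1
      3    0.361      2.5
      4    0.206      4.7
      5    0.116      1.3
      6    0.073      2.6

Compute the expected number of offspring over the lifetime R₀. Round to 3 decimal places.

R₀ = Σ lₓ b_x:
  age 2: 0.536 × 2.1 = 1.1256
  age 3: 0.361 × 2.5 = 0.9025
  age 4: 0.206 × 4.7 = 0.9682
  age 5: 0.116 × 1.3 = 0.1508
  age 6: 0.073 × 2.6 = 0.1898
R₀ = 1.1256 + 0.9025 + 0.9682 + 0.1508 + 0.1898 = 3.3369

3.337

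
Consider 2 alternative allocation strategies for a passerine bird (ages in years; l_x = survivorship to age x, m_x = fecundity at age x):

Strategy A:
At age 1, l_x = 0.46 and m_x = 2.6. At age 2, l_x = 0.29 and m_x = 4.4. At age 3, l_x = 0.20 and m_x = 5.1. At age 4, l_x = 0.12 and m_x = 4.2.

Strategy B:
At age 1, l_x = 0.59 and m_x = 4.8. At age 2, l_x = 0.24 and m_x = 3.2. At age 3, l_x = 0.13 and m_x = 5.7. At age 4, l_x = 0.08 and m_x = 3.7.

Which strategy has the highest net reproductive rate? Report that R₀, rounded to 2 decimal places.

4.64

Strategy A: R₀ = 0.46×2.6 + 0.29×4.4 + 0.20×5.1 + 0.12×4.2 = 3.9960
Strategy B: R₀ = 0.59×4.8 + 0.24×3.2 + 0.13×5.7 + 0.08×3.7 = 4.6370
Highest R₀: strategy B with 4.6370.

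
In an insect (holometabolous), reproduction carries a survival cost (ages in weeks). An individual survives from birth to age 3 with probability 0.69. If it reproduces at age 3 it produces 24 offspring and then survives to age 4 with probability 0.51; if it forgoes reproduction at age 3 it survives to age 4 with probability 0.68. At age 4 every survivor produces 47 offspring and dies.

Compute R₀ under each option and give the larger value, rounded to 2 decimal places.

breed at age 3: R₀ = 0.69 × (24 + 0.51 × 47) = 0.69 × 47.9700 = 33.0993
delay to age 4: R₀ = 0.69 × (0.68 × 47) = 0.69 × 31.9600 = 22.0524
Higher: breed at age 3 (33.0993).

33.10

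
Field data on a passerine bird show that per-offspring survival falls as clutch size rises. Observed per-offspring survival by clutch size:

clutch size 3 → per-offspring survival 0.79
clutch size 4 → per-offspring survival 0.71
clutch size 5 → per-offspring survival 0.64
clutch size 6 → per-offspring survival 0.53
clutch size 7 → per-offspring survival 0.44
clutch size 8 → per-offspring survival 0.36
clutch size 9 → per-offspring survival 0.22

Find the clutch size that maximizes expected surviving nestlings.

5

Expected surviving nestlings = c × s(c):
  c=3: 3 × 0.79 = 2.370
  c=4: 4 × 0.71 = 2.840
  c=5: 5 × 0.64 = 3.200
  c=6: 6 × 0.53 = 3.180
  c=7: 7 × 0.44 = 3.080
  c=8: 8 × 0.36 = 2.880
  c=9: 9 × 0.22 = 1.980
Maximum at c = 5 (3.200 surviving nestlings).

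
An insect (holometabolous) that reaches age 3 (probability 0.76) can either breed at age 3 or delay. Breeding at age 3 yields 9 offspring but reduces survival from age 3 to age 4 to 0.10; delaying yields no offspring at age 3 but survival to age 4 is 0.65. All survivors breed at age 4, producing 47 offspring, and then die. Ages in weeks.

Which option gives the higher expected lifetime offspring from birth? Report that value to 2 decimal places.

breed at age 3: R₀ = 0.76 × (9 + 0.10 × 47) = 0.76 × 13.7000 = 10.4120
delay to age 4: R₀ = 0.76 × (0.65 × 47) = 0.76 × 30.5500 = 23.2180
Higher: delay to age 4 (23.2180).

23.22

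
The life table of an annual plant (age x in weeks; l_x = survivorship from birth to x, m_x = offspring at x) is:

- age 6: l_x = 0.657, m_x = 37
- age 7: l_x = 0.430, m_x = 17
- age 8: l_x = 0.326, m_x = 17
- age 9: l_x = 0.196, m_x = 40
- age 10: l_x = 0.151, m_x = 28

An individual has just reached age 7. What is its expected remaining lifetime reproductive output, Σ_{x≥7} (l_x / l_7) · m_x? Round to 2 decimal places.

57.95

l_7 = 0.430. Conditional survival from age 7 to x is l_x / l_7.
  x=7: (0.430/0.430) × 17 = 17.0000
  x=8: (0.326/0.430) × 17 = 12.8884
  x=9: (0.196/0.430) × 40 = 18.2326
  x=10: (0.151/0.430) × 28 = 9.8326
Sum = 17.0000 + 12.8884 + 18.2326 + 9.8326 = 57.9535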